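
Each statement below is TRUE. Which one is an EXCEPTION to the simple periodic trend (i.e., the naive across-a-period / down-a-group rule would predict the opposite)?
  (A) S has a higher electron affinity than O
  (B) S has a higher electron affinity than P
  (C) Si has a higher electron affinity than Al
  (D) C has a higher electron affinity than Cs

(A)

The general trend: electron affinity increases across a period and decreases down a group.
(A) S (period 3, group 16) vs O (period 2, group 16): the stated order contradicts the simple trend.
(B) S (period 3, group 16) vs P (period 3, group 15): the stated order agrees with the simple trend.
(C) Si (period 3, group 14) vs Al (period 3, group 13): the stated order agrees with the simple trend.
(D) C (period 2, group 14) vs Cs (period 6, group 1): the stated order agrees with the simple trend.
The exception is (A): the compact 2p subshell of O repels the added electron more than S's larger 3p does.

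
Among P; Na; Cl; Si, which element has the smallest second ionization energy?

Si

The second ionization energy removes an electron from the +1 ion. For each element: P⁺ still has 4 valence electrons; Na⁺ is the bare [Ne] core; Cl⁺ still has 6 valence electrons; Si⁺ still has 3 valence electrons.
Breaking into a closed-shell core is much more expensive than removing a leftover valence electron — Na has the largest IE_2 here.
Valence configurations: P⁺ [Ne]3s²3p², Cl⁺ [Ne]3s²3p⁴, Si⁺ [Ne]3s²3p¹.
The numbers (kJ/mol): P 1907, Na 4562, Cl 2298, Si 1577.
Overall IE_2 order: Si < P < Cl < Na.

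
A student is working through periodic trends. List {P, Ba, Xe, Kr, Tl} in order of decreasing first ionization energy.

Kr > Xe > P > Tl > Ba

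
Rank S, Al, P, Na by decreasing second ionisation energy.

Na > S > P > Al

The second ionization energy removes an electron from the +1 ion. For each element: S⁺ still has 5 valence electrons; Al⁺ still has 2 valence electrons; P⁺ still has 4 valence electrons; Na⁺ is the bare [Ne] core.
Pulling an electron out of a noble-gas core costs far more than removing a remaining valence electron, so Na sits at the high end of IE_2.
Valence configurations: S⁺ [Ne]3s²3p³, Al⁺ [Ne]3s², P⁺ [Ne]3s²3p².
Tabulated IE_2 (kJ/mol): S 2252, Al 1817, P 1907, Na 4562.
Hence IE_2: Al < P < S < Na.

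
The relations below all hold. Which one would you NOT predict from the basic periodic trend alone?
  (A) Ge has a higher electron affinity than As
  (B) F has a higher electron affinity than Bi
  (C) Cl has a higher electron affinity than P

(A)

The general trend: electron affinity increases across a period and decreases down a group.
(A) Ge (period 4, group 14) vs As (period 4, group 15): the stated order contradicts the simple trend.
(B) F (period 2, group 17) vs Bi (period 6, group 15): the stated order agrees with the simple trend.
(C) Cl (period 3, group 17) vs P (period 3, group 15): the stated order agrees with the simple trend.
The exception is (A): adding an electron to As's half-filled 4p³ is unfavourable, so Ge (4p²) has the more exothermic EA.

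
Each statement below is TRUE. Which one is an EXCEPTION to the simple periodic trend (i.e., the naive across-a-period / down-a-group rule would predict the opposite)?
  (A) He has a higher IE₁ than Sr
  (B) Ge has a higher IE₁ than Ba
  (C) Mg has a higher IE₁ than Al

The general trend: IE₁ increases across a period and decreases down a group.
(A) He (period 1, group 18) vs Sr (period 5, group 2): the stated order agrees with the simple trend.
(B) Ge (period 4, group 14) vs Ba (period 6, group 2): the stated order agrees with the simple trend.
(C) Mg (period 3, group 2) vs Al (period 3, group 13): the stated order contradicts the simple trend.
The exception is (C): Al's single 3p electron is easier to remove than one from Mg's filled 3s².

(C)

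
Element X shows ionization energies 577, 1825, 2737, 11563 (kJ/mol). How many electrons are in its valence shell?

Look for the largest jump between consecutive ionization energies: IE4/IE3 ≈ 4.2, far larger than any earlier ratio.
That jump marks the point where a core electron is being removed. So the atom has 3 valence electrons.

3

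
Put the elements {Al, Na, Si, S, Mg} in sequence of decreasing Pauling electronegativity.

S > Si > Al > Mg > Na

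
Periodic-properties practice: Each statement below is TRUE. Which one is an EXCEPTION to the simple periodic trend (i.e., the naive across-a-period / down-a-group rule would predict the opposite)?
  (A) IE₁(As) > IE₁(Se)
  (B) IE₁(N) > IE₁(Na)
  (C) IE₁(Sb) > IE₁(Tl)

(A)

The general trend: first ionization energy increases across a period and decreases down a group.
(A) As (period 4, group 15) vs Se (period 4, group 16): the stated order contradicts the simple trend.
(B) N (period 2, group 15) vs Na (period 3, group 1): the stated order agrees with the simple trend.
(C) Sb (period 5, group 15) vs Tl (period 6, group 13): the stated order agrees with the simple trend.
The exception is (A): Se (4p⁴) ionizes more easily than half-filled As (4p³).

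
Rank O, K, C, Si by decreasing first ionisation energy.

O > C > Si > K

C is in period 2, group 14; O is in period 2, group 16; Si is in period 3, group 14; K is in period 4, group 1.
Removing the outermost electron gets harder across a period and easier down a group.
These span different periods and groups, so the two trends combine.
Si > K: relative to K, both the across-period and down-group shifts push Si's first ionization energy up.
C > Si: they share group 14; the group trend gives C the larger value.
O > C: O lies to the right of C in period 2, so the across-period effect alone puts O higher.
Tabulated first ionization energy (kJ/mol): C 1086, O 1314, Si 786, K 419.
So from highest to lowest: O > C > Si > K.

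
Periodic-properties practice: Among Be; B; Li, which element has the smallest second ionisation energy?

The second ionization energy removes an electron from the +1 ion. For each element: Be⁺ still has 1 valence electron; B⁺ still has 2 valence electrons; Li⁺ is the bare [He] core.
Core electrons are held far more tightly than valence electrons, so Li tops the IE_2 order.
Valence configurations: Be⁺ [He]2s¹, B⁺ [He]2s².
Approximate IE_2 values (kJ/mol): Be 1757, B 2427, Li 7298.
Hence IE_2: Be < B < Li.

Be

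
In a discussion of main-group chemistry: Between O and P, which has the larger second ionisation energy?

O

The second ionization energy removes an electron from the +1 ion. For each element: O⁺ still has 5 valence electrons; P⁺ still has 4 valence electrons.
All are still removing valence electrons, so compare the +1 ions as you would atoms: IE_2 generally rises across a period (higher Z_eff) and falls down a group (larger shell), subject to the usual subshell exceptions.
Valence configurations: O⁺ [He]2s²2p³, P⁺ [Ne]3s²3p².
The numbers (kJ/mol): O 3388, P 1907.
So the second ionization energies run P < O.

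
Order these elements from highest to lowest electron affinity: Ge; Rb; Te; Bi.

Ge is in period 4, group 14; Rb is in period 5, group 1; Te is in period 5, group 16; Bi is in period 6, group 15.
Atoms with high Z_eff and room in the valence shell (especially the halogens) have the most exothermic electron affinities.
Here both period and group differ, so the two effects have to be weighed against each other.
Bi > Rb: the two effects oppose for this pair; the across-period effect wins (91 vs 47 kJ/mol).
Ge > Bi: period and group pull opposite ways; the down-group shift dominates (119 vs 91 kJ/mol).
Te > Ge: period and group pull opposite ways; the across-period shift dominates (190 vs 119 kJ/mol).
Approximate values (kJ/mol): Ge 119, Rb 47, Te 190, Bi 91.
So from highest to lowest: Te > Ge > Bi > Rb.

Te > Ge > Bi > Rb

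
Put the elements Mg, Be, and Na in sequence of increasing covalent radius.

Be is in period 2, group 2; Na is in period 3, group 1; Mg is in period 3, group 2.
Radius decreases left→right (rising Z_eff, same n) and increases top→bottom (higher n).
Here both period and group differ, so the two effects have to be weighed against each other.
Mg > Be: they share group 2; the group trend gives Mg the larger value.
Na > Mg: Na lies to the left of Mg in period 3, so the across-period effect alone puts Na larger.
Approximate values (pm): Be 102, Na 155, Mg 139.
So from smallest to largest: Be < Mg < Na.

Be, Mg, Na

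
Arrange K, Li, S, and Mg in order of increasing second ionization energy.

Mg < S < K < Li

After 1 electron has been removed, what remains? K⁺ is the bare [Ar] core; Li⁺ is the bare [He] core; S⁺ still has 5 valence electrons; Mg⁺ still has 1 valence electron.
Pulling an electron out of a noble-gas core costs far more than removing a remaining valence electron, so K and Li sit at the high end of IE_2.
Valence configurations: S⁺ [Ne]3s²3p³, Mg⁺ [Ne]3s¹.
Tabulated IE_2 (kJ/mol): K 3052, Li 7298, S 2252, Mg 1451.
Overall IE_2 order: Mg < S < K < Li.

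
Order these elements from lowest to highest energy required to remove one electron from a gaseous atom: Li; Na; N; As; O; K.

K < Na < Li < As < O < N

Li is in period 2, group 1; N is in period 2, group 15; O is in period 2, group 16; Na is in period 3, group 1; K is in period 4, group 1; As is in period 4, group 15.
IE₁ increases left→right with effective nuclear charge and decreases top→bottom as the valence shell moves farther out.
These span different periods and groups, so the two trends combine.
Na > K: they share group 1; the group trend gives Na the larger value.
Li > Na: Li sits above Na in group 1, so the down-group effect alone puts Li higher.
As > Li: the two effects oppose for this pair; the across-period effect wins (947 vs 520 kJ/mol).
O > As: both effects reinforce here, so O is clearly the higher of the two.
N > O: this pair runs against the simple trend — see the exception note.
Note the exception: N has a higher first ionization energy than O, contrary to the simple trend — pairing an electron in O's 2p⁴ costs repulsion energy, so O ionizes more easily than half-filled N (2p³).
For reference (kJ/mol): Li 520, N 1402, O 1314, Na 496, K 419, As 947.
So from lowest to highest: K < Na < Li < As < O < N.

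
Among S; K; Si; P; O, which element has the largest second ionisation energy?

The second ionization energy removes an electron from the +1 ion. For each element: S⁺ still has 5 valence electrons; K⁺ is the bare [Ar] core; Si⁺ still has 3 valence electrons; P⁺ still has 4 valence electrons; O⁺ still has 5 valence electrons.
Usually core removal costs more than valence removal, but here the competition is close: a tightly held n=2 valence electron can cost more to remove than an n=3 core electron, so the actual values have to decide it.
Valence configurations: S⁺ [Ne]3s²3p³, Si⁺ [Ne]3s²3p¹, P⁺ [Ne]3s²3p², O⁺ [He]2s²2p³.
Approximate IE_2 values (kJ/mol): S 2252, K 3052, Si 1577, P 1907, O 3388.
So the second ionization energies run Si < P < S < K < O.

O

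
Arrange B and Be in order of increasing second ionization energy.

IE_2 is the cost of taking one more electron from the +1 cation: B⁺ still has 2 valence electrons; Be⁺ still has 1 valence electron.
All are still removing valence electrons, so compare the +1 ions as you would atoms: IE_2 generally rises across a period (higher Z_eff) and falls down a group (larger shell), subject to the usual subshell exceptions.
Valence configurations: B⁺ [He]2s², Be⁺ [He]2s¹.
The numbers (kJ/mol): B 2427, Be 1757.
Putting it together, IE_2: Be < B.

Be, B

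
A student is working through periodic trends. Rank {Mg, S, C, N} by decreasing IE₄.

Mg, N, C, S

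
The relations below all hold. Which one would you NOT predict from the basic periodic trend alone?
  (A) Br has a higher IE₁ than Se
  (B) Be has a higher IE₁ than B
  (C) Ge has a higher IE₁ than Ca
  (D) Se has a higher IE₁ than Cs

The general trend: IE₁ increases across a period and decreases down a group.
(A) Br (period 4, group 17) vs Se (period 4, group 16): the stated order agrees with the simple trend.
(B) Be (period 2, group 2) vs B (period 2, group 13): the stated order contradicts the simple trend.
(C) Ge (period 4, group 14) vs Ca (period 4, group 2): the stated order agrees with the simple trend.
(D) Se (period 4, group 16) vs Cs (period 6, group 1): the stated order agrees with the simple trend.
The exception is (B): removing B's lone 2p electron is easier than breaking Be's filled 2s².

(B)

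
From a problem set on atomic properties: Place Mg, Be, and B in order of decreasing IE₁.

Be > B > Mg

Be is in period 2, group 2; B is in period 2, group 13; Mg is in period 3, group 2.
Across a period the outer electron is held more tightly (higher IE₁); down a group it sits in a higher shell, more shielded, and comes off more easily.
These span different periods and groups, so the two trends combine.
B > Mg: both effects reinforce here, so B is clearly the higher of the two.
Be > B: this pair runs against the simple trend — see the exception note.
Note the exception: Be has a higher first ionization energy than B, contrary to the simple trend — removing B's lone 2p electron is easier than breaking Be's filled 2s².
Tabulated first ionization energy (kJ/mol): Be 900, B 801, Mg 738.
So from highest to lowest: Be > B > Mg.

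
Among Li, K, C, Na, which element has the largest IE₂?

IE_2 is the cost of taking one more electron from the +1 cation: Li⁺ is the bare [He] core; K⁺ is the bare [Ar] core; C⁺ still has 3 valence electrons; Na⁺ is the bare [Ne] core.
Pulling an electron out of a noble-gas core costs far more than removing a remaining valence electron, so K, Na and Li sit at the high end of IE_2.
Tabulated IE_2 (kJ/mol): Li 7298, K 3052, C 2353, Na 4562.
Overall IE_2 order: C < K < Na < Li.

Li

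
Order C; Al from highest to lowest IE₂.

The second ionization energy removes an electron from the +1 ion. For each element: C⁺ still has 3 valence electrons; Al⁺ still has 2 valence electrons.
All are still removing valence electrons, so compare the +1 ions as you would atoms: IE_2 generally rises across a period (higher Z_eff) and falls down a group (larger shell), subject to the usual subshell exceptions.
Valence configurations: C⁺ [He]2s²2p¹, Al⁺ [Ne]3s².
The numbers (kJ/mol): C 2353, Al 1817.
Putting it together, IE_2: Al < C.

C > Al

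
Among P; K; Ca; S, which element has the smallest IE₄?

After 3 electrons have been removed, what remains? P³⁺ still has 2 valence electrons; K³⁺ is already 2 electrons into the core; Ca³⁺ is already 1 electron into the core; S³⁺ still has 3 valence electrons.
Breaking into a closed-shell core is much more expensive than removing a leftover valence electron — K and Ca have the largest IE_4 here.
Valence configurations: P³⁺ [Ne]3s², S³⁺ [Ne]3s²3p¹.
S³⁺ loses a lone 3p electron whereas P³⁺ must break into a filled 3s² pair, so IE_4(P) > IE_4(S) even though S has the higher nuclear charge.
Tabulated IE_4 (kJ/mol): P 4964, K 5877, Ca 6491, S 4556.
So the fourth ionization energies run S < P < K < Ca.

S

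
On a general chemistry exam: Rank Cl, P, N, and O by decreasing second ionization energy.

O > N > Cl > P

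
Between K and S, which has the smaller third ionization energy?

S

After 2 electrons have been removed, what remains? K²⁺ is already 1 electron into the core; S²⁺ still has 4 valence electrons.
Core electrons are held far more tightly than valence electrons, so K tops the IE_3 order.
Approximate IE_3 values (kJ/mol): K 4420, S 3357.
Hence IE_3: S < K.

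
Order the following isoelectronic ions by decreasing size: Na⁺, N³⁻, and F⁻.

All of these have 10 electrons, so size is governed by nuclear charge alone: the more protons, the stronger the pull on the same electron cloud, and the smaller the ion.
Nuclear charges: Na⁺ (Z=11), F⁻ (Z=9), N³⁻ (Z=7).
Largest to smallest: N³⁻ > F⁻ > Na⁺.

N³⁻ > F⁻ > Na⁺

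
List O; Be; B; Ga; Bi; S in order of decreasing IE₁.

Be is in period 2, group 2; B is in period 2, group 13; O is in period 2, group 16; S is in period 3, group 16; Ga is in period 4, group 13; Bi is in period 6, group 15.
IE₁ increases left→right with effective nuclear charge and decreases top→bottom as the valence shell moves farther out.
Neither a single period nor a single group — weigh both effects.
Bi > Ga: the two effects oppose for this pair; the across-period effect wins (703 vs 579 kJ/mol).
B > Bi: the two effects oppose for this pair; the down-group effect wins (801 vs 703 kJ/mol).
Be > B: this pair runs against the simple trend — see the exception note.
S > Be: period and group pull opposite ways; the across-period shift dominates (1000 vs 900 kJ/mol).
O > S: they share group 16; the group trend gives O the larger value.
Note the exception: Be has a higher first ionization energy than B, contrary to the simple trend — removing B's lone 2p electron is easier than breaking Be's filled 2s².
Approximate values (kJ/mol): Be 900, B 801, O 1314, S 1000, Ga 579, Bi 703.
So from highest to lowest: O > S > Be > B > Bi > Ga.

O, S, Be, B, Bi, Ga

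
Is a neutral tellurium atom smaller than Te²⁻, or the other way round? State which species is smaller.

Forming Te²⁻ adds 2 electrons to Te. More electron–electron repulsion in the same shell, with unchanged nuclear charge, lets the cloud expand.
An anion is larger than its parent atom: Te²⁻ > Te.

Te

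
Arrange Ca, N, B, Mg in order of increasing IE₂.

Ca < Mg < B < N

Consider each +1 ion: Ca⁺ still has 1 valence electron; N⁺ still has 4 valence electrons; B⁺ still has 2 valence electrons; Mg⁺ still has 1 valence electron.
All are still removing valence electrons, so compare the +1 ions as you would atoms: IE_2 generally rises across a period (higher Z_eff) and falls down a group (larger shell), subject to the usual subshell exceptions.
Valence configurations: Ca⁺ [Ar]4s¹, N⁺ [He]2s²2p², B⁺ [He]2s², Mg⁺ [Ne]3s¹.
Tabulated IE_2 (kJ/mol): Ca 1145, N 2856, B 2427, Mg 1451.
Putting it together, IE_2: Ca < Mg < B < N.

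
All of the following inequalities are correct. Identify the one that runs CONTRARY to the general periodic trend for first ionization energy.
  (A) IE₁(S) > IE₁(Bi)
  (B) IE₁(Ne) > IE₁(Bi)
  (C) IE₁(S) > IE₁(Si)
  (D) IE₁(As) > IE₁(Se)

(D)

The general trend: first ionization energy increases across a period and decreases down a group.
(A) S (period 3, group 16) vs Bi (period 6, group 15): the stated order agrees with the simple trend.
(B) Ne (period 2, group 18) vs Bi (period 6, group 15): the stated order agrees with the simple trend.
(C) S (period 3, group 16) vs Si (period 3, group 14): the stated order agrees with the simple trend.
(D) As (period 4, group 15) vs Se (period 4, group 16): the stated order contradicts the simple trend.
The exception is (D): Se (4p⁴) ionizes more easily than half-filled As (4p³).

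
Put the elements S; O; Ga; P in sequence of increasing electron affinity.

O is in period 2, group 16; P is in period 3, group 15; S is in period 3, group 16; Ga is in period 4, group 13.
EA tends to increase across a period and decrease down a group, though the pattern is less regular than for IE or radius.
Here both period and group differ, so the two effects have to be weighed against each other.
P > Ga: relative to Ga, both the across-period and down-group shifts push P's electron affinity up.
O > P: both effects reinforce here, so O is clearly the higher of the two.
S > O: this pair runs against the simple trend — see the exception note.
Note the exception: S has a higher electron affinity than O, contrary to the simple trend — the compact 2p subshell of O repels the added electron more than S's larger 3p does.
Tabulated electron affinity (kJ/mol): O 141, P 72, S 200, Ga 29.
So from lowest to highest: Ga < P < O < S.

Ga, P, O, S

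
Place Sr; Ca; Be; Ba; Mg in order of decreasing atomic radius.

Ba, Sr, Ca, Mg, Be

Radius decreases left→right (rising Z_eff, same n) and increases top→bottom (higher n).
All are in group 2, so atomic radius increases down the group.
So from largest to smallest: Ba > Sr > Ca > Mg > Be.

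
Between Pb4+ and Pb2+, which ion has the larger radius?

Both ions have Z = 82 protons, but Pb4+ has lost more electrons, so its remaining electrons feel a larger effective nuclear charge per electron and are pulled in more tightly.
Higher positive charge → smaller ion, so Pb2+ > Pb4+.

Pb2+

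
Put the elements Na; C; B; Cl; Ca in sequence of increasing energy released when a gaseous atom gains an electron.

Ca < B < Na < C < Cl

B is in period 2, group 13; C is in period 2, group 14; Na is in period 3, group 1; Cl is in period 3, group 17; Ca is in period 4, group 2.
EA tends to increase across a period and decrease down a group, though the pattern is less regular than for IE or radius.
These span different periods and groups, so the two trends combine.
B > Ca: both effects reinforce here, so B is clearly the higher of the two.
Na > B: this pair runs against the simple trend — see the exception note.
C > Na: relative to Na, both the across-period and down-group shifts push C's electron affinity up.
Cl > C: the two effects oppose for this pair; the across-period effect wins (349 vs 122 kJ/mol).
Note the exception: Na has a higher electron affinity than B, contrary to the simple trend — B's ns²np¹ configuration gives only a small electron affinity — the sparsely filled np subshell binds an added electron weakly.
For reference (kJ/mol): B 27, C 122, Na 53, Cl 349, Ca 2.
So from lowest to highest: Ca < B < Na < C < Cl.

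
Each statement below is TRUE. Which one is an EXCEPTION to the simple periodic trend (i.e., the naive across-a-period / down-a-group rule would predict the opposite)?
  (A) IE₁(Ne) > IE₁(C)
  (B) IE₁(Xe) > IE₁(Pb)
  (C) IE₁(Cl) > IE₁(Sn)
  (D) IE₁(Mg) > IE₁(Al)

The general trend: first ionization energy increases across a period and decreases down a group.
(A) Ne (period 2, group 18) vs C (period 2, group 14): the stated order agrees with the simple trend.
(B) Xe (period 5, group 18) vs Pb (period 6, group 14): the stated order agrees with the simple trend.
(C) Cl (period 3, group 17) vs Sn (period 5, group 14): the stated order agrees with the simple trend.
(D) Mg (period 3, group 2) vs Al (period 3, group 13): the stated order contradicts the simple trend.
The exception is (D): Al's single 3p electron is easier to remove than one from Mg's filled 3s².

(D)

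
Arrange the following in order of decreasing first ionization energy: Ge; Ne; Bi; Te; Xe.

Ne is in period 2, group 18; Ge is in period 4, group 14; Te is in period 5, group 16; Xe is in period 5, group 18; Bi is in period 6, group 15.
First ionization energy rises across a period (greater Z_eff holds electrons more tightly) and falls down a group (valence electrons are farther from the nucleus).
Here both period and group differ, so the two effects have to be weighed against each other.
Ge > Bi: period and group pull opposite ways; the down-group shift dominates (762 vs 703 kJ/mol).
Te > Ge: the two effects oppose for this pair; the across-period effect wins (869 vs 762 kJ/mol).
Xe > Te: both are in period 5; the period trend gives Xe the larger value.
Ne > Xe: they share group 18; the group trend gives Ne the larger value.
Approximate values (kJ/mol): Ne 2081, Ge 762, Te 869, Xe 1170, Bi 703.
So from highest to lowest: Ne > Xe > Te > Ge > Bi.

Ne > Xe > Te > Ge > Bi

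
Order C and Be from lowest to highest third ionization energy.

The third ionization energy removes an electron from the +2 ion. For each element: C²⁺ still has 2 valence electrons; Be²⁺ is the bare [He] core.
Core electrons are held far more tightly than valence electrons, so Be tops the IE_3 order.
The numbers (kJ/mol): C 4620, Be 14849.
Hence IE_3: C < Be.

C < Be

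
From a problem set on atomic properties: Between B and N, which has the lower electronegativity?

B

EN rises left→right (higher Z_eff, smaller atoms) and falls top→bottom (larger, more shielded atoms).
All lie in period 2, so electronegativity increases left to right.
So B has the lower electronegativity (B < N).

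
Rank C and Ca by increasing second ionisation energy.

Consider each +1 ion: C⁺ still has 3 valence electrons; Ca⁺ still has 1 valence electron.
All are still removing valence electrons, so compare the +1 ions as you would atoms: IE_2 generally rises across a period (higher Z_eff) and falls down a group (larger shell), subject to the usual subshell exceptions.
Valence configurations: C⁺ [He]2s²2p¹, Ca⁺ [Ar]4s¹.
Approximate IE_2 values (kJ/mol): C 2353, Ca 1145.
Overall IE_2 order: Ca < C.

Ca, C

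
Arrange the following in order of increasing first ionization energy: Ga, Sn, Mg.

Ga < Sn < Mg

Mg is in period 3, group 2; Ga is in period 4, group 13; Sn is in period 5, group 14.
Removing the outermost electron gets harder across a period and easier down a group.
A diagonal step moves right (one effect) and down (the opposite effect) at once.
Sn > Ga: period and group pull opposite ways; the across-period shift dominates (709 vs 579 kJ/mol).
Mg > Sn: period and group pull opposite ways; the down-group shift dominates (738 vs 709 kJ/mol).
Tabulated first ionization energy (kJ/mol): Mg 738, Ga 579, Sn 709.
So from lowest to highest: Ga < Sn < Mg.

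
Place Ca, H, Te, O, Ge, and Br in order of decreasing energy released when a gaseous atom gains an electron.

Electron affinity generally becomes more exothermic across a period toward the halogens and less exothermic down a group.
Here both period and group differ, so the two effects have to be weighed against each other.
H > Ca: the two effects oppose for this pair; the down-group effect wins (73 vs 2 kJ/mol).
Ge > H: period and group pull opposite ways; the across-period shift dominates (119 vs 73 kJ/mol).
O > Ge: relative to Ge, both the across-period and down-group shifts push O's electron affinity up.
Te > O: this pair runs against the simple trend — see the exception note.
Br > Te: relative to Te, both the across-period and down-group shifts push Br's electron affinity up.
Note the exception: Te has a higher electron affinity than O, contrary to the simple trend — O's compact 2p subshell gives strong electron–electron repulsion on the added electron.
For reference (kJ/mol): H 73, O 141, Ca 2, Ge 119, Br 325, Te 190.
So from highest to lowest: Br > Te > O > Ge > H > Ca.

Br, Te, O, Ge, H, Ca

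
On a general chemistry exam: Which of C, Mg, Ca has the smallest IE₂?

Ca

Consider each +1 ion: C⁺ still has 3 valence electrons; Mg⁺ still has 1 valence electron; Ca⁺ still has 1 valence electron.
All are still removing valence electrons, so compare the +1 ions as you would atoms: IE_2 generally rises across a period (higher Z_eff) and falls down a group (larger shell), subject to the usual subshell exceptions.
Valence configurations: C⁺ [He]2s²2p¹, Mg⁺ [Ne]3s¹, Ca⁺ [Ar]4s¹.
Approximate IE_2 values (kJ/mol): C 2353, Mg 1451, Ca 1145.
Overall IE_2 order: Ca < Mg < C.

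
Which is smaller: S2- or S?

Forming S2- adds 2 electrons to S. More electron–electron repulsion in the same shell, with unchanged nuclear charge, lets the cloud expand.
An anion is larger than its parent atom: S2- > S.

S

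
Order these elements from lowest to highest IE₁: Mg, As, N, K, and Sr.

N is in period 2, group 15; Mg is in period 3, group 2; K is in period 4, group 1; As is in period 4, group 15; Sr is in period 5, group 2.
Across a period the outer electron is held more tightly (higher IE₁); down a group it sits in a higher shell, more shielded, and comes off more easily.
Neither a single period nor a single group — weigh both effects.
Sr > K: period and group pull opposite ways; the across-period shift dominates (550 vs 419 kJ/mol).
Mg > Sr: Mg sits above Sr in group 2, so the down-group effect alone puts Mg higher.
As > Mg: the two effects oppose for this pair; the across-period effect wins (947 vs 738 kJ/mol).
N > As: they share group 15; the group trend gives N the larger value.
Tabulated first ionization energy (kJ/mol): N 1402, Mg 738, K 419, As 947, Sr 550.
So from lowest to highest: K < Sr < Mg < As < N.

K < Sr < Mg < As < N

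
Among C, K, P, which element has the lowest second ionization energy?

P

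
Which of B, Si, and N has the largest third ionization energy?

IE_3 is the cost of taking one more electron from the +2 cation: B²⁺ still has 1 valence electron; Si²⁺ still has 2 valence electrons; N²⁺ still has 3 valence electrons.
All are still removing valence electrons, so compare the +2 ions as you would atoms: IE_3 generally rises across a period (higher Z_eff) and falls down a group (larger shell), subject to the usual subshell exceptions.
Valence configurations: B²⁺ [He]2s¹, Si²⁺ [Ne]3s², N²⁺ [He]2s²2p¹.
Tabulated IE_3 (kJ/mol): B 3660, Si 3232, N 4578.
So the third ionization energies run Si < B < N.

N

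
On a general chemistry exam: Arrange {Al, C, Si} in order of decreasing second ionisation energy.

C > Al > Si

Consider each +1 ion: Al⁺ still has 2 valence electrons; C⁺ still has 3 valence electrons; Si⁺ still has 3 valence electrons.
All are still removing valence electrons, so compare the +1 ions as you would atoms: IE_2 generally rises across a period (higher Z_eff) and falls down a group (larger shell), subject to the usual subshell exceptions.
Valence configurations: Al⁺ [Ne]3s², C⁺ [He]2s²2p¹, Si⁺ [Ne]3s²3p¹.
Si⁺ loses a lone 3p electron whereas Al⁺ must break into a filled 3s² pair, so IE_2(Al) > IE_2(Si) even though Si has the higher nuclear charge.
Approximate IE_2 values (kJ/mol): Al 1817, C 2353, Si 1577.
So the second ionization energies run Si < Al < C.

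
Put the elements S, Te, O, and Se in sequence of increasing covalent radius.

O, S, Se, Te

O is in period 2, group 16; S is in period 3, group 16; Se is in period 4, group 16; Te is in period 5, group 16.
Moving right in a period, electrons are added to the same shell under a stronger nuclear pull, so atoms get smaller; moving down, a new shell is opened and atoms get larger.
All are in group 16, so atomic radius increases down the group.
So from smallest to largest: O < S < Se < Te.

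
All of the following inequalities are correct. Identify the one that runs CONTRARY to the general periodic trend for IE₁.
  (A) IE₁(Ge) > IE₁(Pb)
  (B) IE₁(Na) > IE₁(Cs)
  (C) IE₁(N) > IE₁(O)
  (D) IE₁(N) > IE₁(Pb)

(C)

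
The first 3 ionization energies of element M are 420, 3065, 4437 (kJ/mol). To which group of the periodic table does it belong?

Group 1

Look for the largest jump between consecutive ionization energies: IE2/IE1 ≈ 7.3, far larger than any earlier ratio.
That jump marks the point where a core electron is being removed. So the atom has 1 valence electron.
A main-group element with 1 valence electron is in group 1.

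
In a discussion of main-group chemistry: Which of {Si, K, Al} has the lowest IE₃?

The third ionization energy removes an electron from the +2 ion. For each element: Si²⁺ still has 2 valence electrons; K²⁺ is already 1 electron into the core; Al²⁺ still has 1 valence electron.
Breaking into a closed-shell core is much more expensive than removing a leftover valence electron — K has the largest IE_3 here.
Valence configurations: Si²⁺ [Ne]3s², Al²⁺ [Ne]3s¹.
Approximate IE_3 values (kJ/mol): Si 3232, K 4420, Al 2745.
Hence IE_3: Al < Si < K.

Al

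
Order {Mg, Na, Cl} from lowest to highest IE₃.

Cl, Na, Mg

The third ionization energy removes an electron from the +2 ion. For each element: Mg²⁺ is the bare [Ne] core; Na²⁺ is already 1 electron into the core; Cl²⁺ still has 5 valence electrons.
Breaking into a closed-shell core is much more expensive than removing a leftover valence electron — Na and Mg have the largest IE_3 here.
Approximate IE_3 values (kJ/mol): Mg 7733, Na 6910, Cl 3822.
Hence IE_3: Cl < Na < Mg.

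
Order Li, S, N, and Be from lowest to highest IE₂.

Be, S, N, Li

Consider each +1 ion: Li⁺ is the bare [He] core; S⁺ still has 5 valence electrons; N⁺ still has 4 valence electrons; Be⁺ still has 1 valence electron.
Core electrons are held far more tightly than valence electrons, so Li tops the IE_2 order.
Valence configurations: S⁺ [Ne]3s²3p³, N⁺ [He]2s²2p², Be⁺ [He]2s¹.
Approximate IE_2 values (kJ/mol): Li 7298, S 2252, N 2856, Be 1757.
So the second ionization energies run Be < S < N < Li.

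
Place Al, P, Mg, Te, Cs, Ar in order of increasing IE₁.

Mg is in period 3, group 2; Al is in period 3, group 13; P is in period 3, group 15; Ar is in period 3, group 18; Te is in period 5, group 16; Cs is in period 6, group 1.
First ionization energy rises across a period (greater Z_eff holds electrons more tightly) and falls down a group (valence electrons are farther from the nucleus).
Here both period and group differ, so the two effects have to be weighed against each other.
Al > Cs: relative to Cs, both the across-period and down-group shifts push Al's first ionization energy up.
Mg > Al: this pair runs against the simple trend — see the exception note.
Te > Mg: period and group pull opposite ways; the across-period shift dominates (869 vs 738 kJ/mol).
P > Te: the two effects oppose for this pair; the down-group effect wins (1012 vs 869 kJ/mol).
Ar > P: both are in period 3; the period trend gives Ar the larger value.
Note the exception: Mg has a higher first ionization energy than Al, contrary to the simple trend — Al's single 3p electron is easier to remove than one from Mg's filled 3s².
For reference (kJ/mol): Mg 738, Al 578, P 1012, Ar 1521, Te 869, Cs 376.
So from lowest to highest: Cs < Al < Mg < Te < P < Ar.

Cs, Al, Mg, Te, P, Ar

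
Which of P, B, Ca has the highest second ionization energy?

B

Consider each +1 ion: P⁺ still has 4 valence electrons; B⁺ still has 2 valence electrons; Ca⁺ still has 1 valence electron.
All are still removing valence electrons, so compare the +1 ions as you would atoms: IE_2 generally rises across a period (higher Z_eff) and falls down a group (larger shell), subject to the usual subshell exceptions.
Valence configurations: P⁺ [Ne]3s²3p², B⁺ [He]2s², Ca⁺ [Ar]4s¹.
Approximate IE_2 values (kJ/mol): P 1907, B 2427, Ca 1145.
Putting it together, IE_2: Ca < P < B.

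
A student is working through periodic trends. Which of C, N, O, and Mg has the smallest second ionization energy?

Mg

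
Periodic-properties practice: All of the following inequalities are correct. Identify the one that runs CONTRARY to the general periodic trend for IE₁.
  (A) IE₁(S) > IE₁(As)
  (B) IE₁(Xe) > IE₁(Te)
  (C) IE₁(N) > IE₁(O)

(C)

The general trend: IE₁ increases across a period and decreases down a group.
(A) S (period 3, group 16) vs As (period 4, group 15): the stated order agrees with the simple trend.
(B) Xe (period 5, group 18) vs Te (period 5, group 16): the stated order agrees with the simple trend.
(C) N (period 2, group 15) vs O (period 2, group 16): the stated order contradicts the simple trend.
The exception is (C): pairing an electron in O's 2p⁴ costs repulsion energy, so O ionizes more easily than half-filled N (2p³).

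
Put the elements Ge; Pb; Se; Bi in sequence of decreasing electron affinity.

Ge is in period 4, group 14; Se is in period 4, group 16; Pb is in period 6, group 14; Bi is in period 6, group 15.
EA tends to increase across a period and decrease down a group, though the pattern is less regular than for IE or radius.
These span different periods and groups, so the two trends combine.
Bi > Pb: both are in period 6; the period trend gives Bi the larger value.
Ge > Bi: the two effects oppose for this pair; the down-group effect wins (119 vs 91 kJ/mol).
Se > Ge: both are in period 4; the period trend gives Se the larger value.
For reference (kJ/mol): Ge 119, Se 195, Pb 35, Bi 91.
So from highest to lowest: Se > Ge > Bi > Pb.

Se, Ge, Bi, Pb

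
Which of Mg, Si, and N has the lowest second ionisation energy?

Consider each +1 ion: Mg⁺ still has 1 valence electron; Si⁺ still has 3 valence electrons; N⁺ still has 4 valence electrons.
All are still removing valence electrons, so compare the +1 ions as you would atoms: IE_2 generally rises across a period (higher Z_eff) and falls down a group (larger shell), subject to the usual subshell exceptions.
Valence configurations: Mg⁺ [Ne]3s¹, Si⁺ [Ne]3s²3p¹, N⁺ [He]2s²2p².
The numbers (kJ/mol): Mg 1451, Si 1577, N 2856.
Putting it together, IE_2: Mg < Si < N.

Mg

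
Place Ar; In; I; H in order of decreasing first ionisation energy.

Ar > H > I > In

Removing the outermost electron gets harder across a period and easier down a group.
Here both period and group differ, so the two effects have to be weighed against each other.
I > In: I lies to the right of In in period 5, so the across-period effect alone puts I higher.
H > I: period and group pull opposite ways; the down-group shift dominates (1312 vs 1008 kJ/mol).
Ar > H: period and group pull opposite ways; the across-period shift dominates (1521 vs 1312 kJ/mol).
Approximate values (kJ/mol): H 1312, Ar 1521, In 558, I 1008.
So from highest to lowest: Ar > H > I > In.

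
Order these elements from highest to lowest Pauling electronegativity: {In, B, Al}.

B is in period 2, group 13; Al is in period 3, group 13; In is in period 5, group 13.
Atoms toward the upper right of the periodic table pull bonding electrons most strongly.
All are in group 13; the group trend (electronegativity increases up the group) applies, with the exception below.
Note the exception: In has a higher electronegativity than Al, contrary to the simple trend — poor shielding by filled d (and f) subshells raises the heavier element's effective nuclear charge more than the simple down-group trend predicts.
For reference (Pauling): B 2.04, Al 1.61, In 1.78.
So from highest to lowest: B > In > Al.

B > In > Al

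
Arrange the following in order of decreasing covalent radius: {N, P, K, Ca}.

N is in period 2, group 15; P is in period 3, group 15; K is in period 4, group 1; Ca is in period 4, group 2.
Moving right in a period, electrons are added to the same shell under a stronger nuclear pull, so atoms get smaller; moving down, a new shell is opened and atoms get larger.
Neither a single period nor a single group — weigh both effects.
P > N: they share group 15; the group trend gives P the larger value.
Ca > P: both effects reinforce here, so Ca is clearly the larger of the two.
K > Ca: K lies to the left of Ca in period 4, so the across-period effect alone puts K larger.
For reference (pm): N 71, P 111, K 196, Ca 171.
So from largest to smallest: K > Ca > P > N.

K > Ca > P > N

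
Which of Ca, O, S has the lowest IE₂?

IE_2 is the cost of taking one more electron from the +1 cation: Ca⁺ still has 1 valence electron; O⁺ still has 5 valence electrons; S⁺ still has 5 valence electrons.
All are still removing valence electrons, so compare the +1 ions as you would atoms: IE_2 generally rises across a period (higher Z_eff) and falls down a group (larger shell), subject to the usual subshell exceptions.
Valence configurations: Ca⁺ [Ar]4s¹, O⁺ [He]2s²2p³, S⁺ [Ne]3s²3p³.
The numbers (kJ/mol): Ca 1145, O 3388, S 2252.
Overall IE_2 order: Ca < S < O.

Ca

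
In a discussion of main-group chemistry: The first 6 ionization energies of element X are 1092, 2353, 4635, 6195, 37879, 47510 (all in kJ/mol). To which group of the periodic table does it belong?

Group 14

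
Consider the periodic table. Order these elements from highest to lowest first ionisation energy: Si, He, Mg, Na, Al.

He > Si > Mg > Al > Na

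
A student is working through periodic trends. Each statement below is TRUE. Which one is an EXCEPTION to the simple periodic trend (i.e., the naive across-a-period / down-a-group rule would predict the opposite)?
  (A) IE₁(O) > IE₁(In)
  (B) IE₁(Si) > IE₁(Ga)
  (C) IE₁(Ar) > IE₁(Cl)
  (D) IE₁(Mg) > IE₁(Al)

(D)

The general trend: first ionization energy increases across a period and decreases down a group.
(A) O (period 2, group 16) vs In (period 5, group 13): the stated order agrees with the simple trend.
(B) Si (period 3, group 14) vs Ga (period 4, group 13): the stated order agrees with the simple trend.
(C) Ar (period 3, group 18) vs Cl (period 3, group 17): the stated order agrees with the simple trend.
(D) Mg (period 3, group 2) vs Al (period 3, group 13): the stated order contradicts the simple trend.
The exception is (D): Al's single 3p electron is easier to remove than one from Mg's filled 3s².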